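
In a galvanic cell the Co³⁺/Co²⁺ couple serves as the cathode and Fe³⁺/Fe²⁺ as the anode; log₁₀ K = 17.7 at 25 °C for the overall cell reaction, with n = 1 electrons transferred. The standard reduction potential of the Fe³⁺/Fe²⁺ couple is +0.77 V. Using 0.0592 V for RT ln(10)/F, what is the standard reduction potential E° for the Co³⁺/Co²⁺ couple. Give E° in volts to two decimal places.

+1.82 V

E°cell = (0.0592/n)·log K = (0.0592/1)(17.7) = +1.048 V.
Since Co³⁺/Co²⁺ is the cathode and Fe³⁺/Fe²⁺ the anode, E°cell = E°(Co³⁺/Co²⁺) − E°(Fe³⁺/Fe²⁺).
So E°(Co³⁺/Co²⁺) = E°cell + E°(Fe³⁺/Fe²⁺) = +1.048 + (+0.77) = +1.82 V.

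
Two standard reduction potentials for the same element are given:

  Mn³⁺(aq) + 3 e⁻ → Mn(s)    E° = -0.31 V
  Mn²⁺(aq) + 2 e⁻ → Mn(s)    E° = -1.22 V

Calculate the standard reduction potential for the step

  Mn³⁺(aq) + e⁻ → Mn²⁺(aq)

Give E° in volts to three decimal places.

Sequential free energies add, so n₃E°₃ = n₁E°₁ + n₂E°₂.
With n₃ = 3, and the known step contributing 2×(-1.22) V, the unknown satisfies 1·E° = 3×(-0.31) − 2×(-1.22) = +1.510.
E° = +1.510 / 1 = +1.510 V.

+1.510 V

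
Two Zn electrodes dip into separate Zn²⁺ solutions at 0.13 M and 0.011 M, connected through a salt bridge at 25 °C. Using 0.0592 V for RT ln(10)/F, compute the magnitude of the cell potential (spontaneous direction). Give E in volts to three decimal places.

For a concentration cell E°cell = 0. The 0.13 M side is the cathode (reduction is favoured where [Zn²⁺] is higher).
With n = 2, E = −(0.0592/2) log([Zn²⁺]ₐₙ/[Zn²⁺]꜀ₐₜ) = −(0.0592/2) log(0.011/0.13) = −(0.0592/2)(-1.073) = +0.032 V.

+0.032 V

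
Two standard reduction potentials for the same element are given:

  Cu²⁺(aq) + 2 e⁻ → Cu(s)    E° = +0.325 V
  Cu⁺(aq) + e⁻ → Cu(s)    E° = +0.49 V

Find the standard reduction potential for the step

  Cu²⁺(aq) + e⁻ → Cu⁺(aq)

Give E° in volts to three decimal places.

+0.160 V

Sequential free energies add, so n₃E°₃ = n₁E°₁ + n₂E°₂.
With n₃ = 2, and the known step contributing 1×(+0.49) V, the unknown satisfies 1·E° = 2×(+0.325) − 1×(+0.49) = +0.160.
E° = +0.160 / 1 = +0.160 V.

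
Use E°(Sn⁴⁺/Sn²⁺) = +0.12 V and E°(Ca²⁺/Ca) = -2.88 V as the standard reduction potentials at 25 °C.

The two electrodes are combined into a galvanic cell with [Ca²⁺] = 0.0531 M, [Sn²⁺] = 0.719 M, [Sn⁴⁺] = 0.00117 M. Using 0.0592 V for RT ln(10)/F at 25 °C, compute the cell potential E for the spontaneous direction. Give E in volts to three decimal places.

Sn⁴⁺/Sn²⁺ is the cathode (higher E°), Ca²⁺/Ca the anode: E°cell = +0.12 − (-2.88) = +3.00 V, n = 2.
Overall: Sn⁴⁺(aq) + Ca(s) → Sn²⁺(aq) + Ca²⁺(aq)
Q = [Sn²⁺]·[Ca²⁺] / ([Sn⁴⁺]); log Q = 1.514.
E = E° − (0.0592/n) log Q = +3.00 − (0.0592/2)(1.514) = +2.955 V.

+2.955 V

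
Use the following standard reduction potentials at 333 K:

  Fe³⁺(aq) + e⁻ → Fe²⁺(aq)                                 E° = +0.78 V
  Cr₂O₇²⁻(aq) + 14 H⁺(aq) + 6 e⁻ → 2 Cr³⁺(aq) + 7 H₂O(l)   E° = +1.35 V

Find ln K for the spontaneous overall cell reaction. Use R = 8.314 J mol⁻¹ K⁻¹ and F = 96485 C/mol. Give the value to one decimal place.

Cathode: Cr₂O₇²⁻/Cr³⁺; anode: Fe³⁺/Fe²⁺. E°cell = (+1.35) − (+0.78) = +0.57 V, with n = 6.
ΔG° = −nFE° = −RT ln K, so ln K = nFE°/(RT) = (6)(96485)(+0.57) / ((8.314)(333)) = 119.188.

119.2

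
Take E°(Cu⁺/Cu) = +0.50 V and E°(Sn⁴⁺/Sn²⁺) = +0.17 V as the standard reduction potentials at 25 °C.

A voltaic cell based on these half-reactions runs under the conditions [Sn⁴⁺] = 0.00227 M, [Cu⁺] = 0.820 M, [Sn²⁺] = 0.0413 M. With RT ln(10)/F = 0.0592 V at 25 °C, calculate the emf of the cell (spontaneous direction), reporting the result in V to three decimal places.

Cu⁺/Cu is the cathode (higher E°), Sn⁴⁺/Sn²⁺ the anode: E°cell = +0.50 − (+0.17) = +0.33 V, n = 2.
Overall: 2 Cu⁺(aq) + Sn²⁺(aq) → 2 Cu(s) + Sn⁴⁺(aq)
Q = [Sn⁴⁺] / ([Cu⁺]^2·[Sn²⁺]); log Q = -1.088.
E = E° − (0.0592/n) log Q = +0.33 − (0.0592/2)(-1.088) = +0.362 V.

+0.362 V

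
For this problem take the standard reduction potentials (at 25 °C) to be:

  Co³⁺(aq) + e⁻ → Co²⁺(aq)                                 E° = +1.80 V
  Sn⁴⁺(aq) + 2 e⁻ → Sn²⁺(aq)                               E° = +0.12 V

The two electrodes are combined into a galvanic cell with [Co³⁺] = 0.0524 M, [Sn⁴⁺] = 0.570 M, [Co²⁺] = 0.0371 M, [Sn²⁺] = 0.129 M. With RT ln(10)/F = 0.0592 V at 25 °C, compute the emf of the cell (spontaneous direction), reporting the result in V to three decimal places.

Co³⁺/Co²⁺ is the cathode (higher E°), Sn⁴⁺/Sn²⁺ the anode: E°cell = +1.80 − (+0.12) = +1.68 V, n = 2.
Overall: 2 Co³⁺(aq) + Sn²⁺(aq) → 2 Co²⁺(aq) + Sn⁴⁺(aq)
Q = [Co²⁺]^2·[Sn⁴⁺] / ([Co³⁺]^2·[Sn²⁺]); log Q = 0.345.
E = E° − (0.0592/n) log Q = +1.68 − (0.0592/2)(0.345) = +1.670 V.

+1.670 V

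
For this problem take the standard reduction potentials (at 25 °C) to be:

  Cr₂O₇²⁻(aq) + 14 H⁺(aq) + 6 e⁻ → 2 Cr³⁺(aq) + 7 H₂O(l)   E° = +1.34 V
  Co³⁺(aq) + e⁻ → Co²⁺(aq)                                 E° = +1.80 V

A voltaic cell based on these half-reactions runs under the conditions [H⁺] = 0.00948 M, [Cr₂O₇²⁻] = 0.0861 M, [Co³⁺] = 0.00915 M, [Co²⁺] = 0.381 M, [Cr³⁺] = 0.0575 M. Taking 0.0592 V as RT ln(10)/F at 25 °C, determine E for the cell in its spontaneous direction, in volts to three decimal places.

Co³⁺/Co²⁺ is the cathode (higher E°), Cr₂O₇²⁻/Cr³⁺ the anode: E°cell = +1.80 − (+1.34) = +0.46 V, n = 6.
Overall: 6 Co³⁺(aq) + 2 Cr³⁺(aq) + 7 H₂O(l) → 6 Co²⁺(aq) + Cr₂O₇²⁻(aq) + 14 H⁺(aq)
Q = [Co²⁺]^6·[Cr₂O₇²⁻]·[H⁺]^14 / ([Co³⁺]^6·[Cr³⁺]^2); log Q = -17.192.
E = E° − (0.0592/n) log Q = +0.46 − (0.0592/6)(-17.192) = +0.630 V.

+0.630 V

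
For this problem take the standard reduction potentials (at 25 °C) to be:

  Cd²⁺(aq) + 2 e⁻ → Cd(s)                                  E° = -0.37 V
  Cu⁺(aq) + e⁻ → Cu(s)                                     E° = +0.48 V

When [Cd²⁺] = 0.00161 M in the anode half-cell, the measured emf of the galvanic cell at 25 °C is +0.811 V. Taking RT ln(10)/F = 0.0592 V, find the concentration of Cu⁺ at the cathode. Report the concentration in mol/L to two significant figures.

Cu⁺/Cu is the cathode, Cd²⁺/Cd the anode: E°cell = +0.85 V, n = 2.
Overall reaction: 2 Cu⁺(aq) + Cd(s) → 2 Cu(s) + Cd²⁺(aq); Q = [Cd²⁺]^1/[Cu⁺]^2.
From E = E° − (0.0592/n) log Q: log Q = (E° − E)·n/0.0592 = (+0.85 − (+0.811))·2/0.0592 = 1.3176.
So 2·log[Cu⁺] = 1·log(0.00161) − log Q = -2.7932 − (1.3176) = -4.1108; log[Cu⁺] = -4.1108 / 2 = -2.0554; [Cu⁺] = 10^(-2.0554) ≈ 0.0088 M.

0.0088 M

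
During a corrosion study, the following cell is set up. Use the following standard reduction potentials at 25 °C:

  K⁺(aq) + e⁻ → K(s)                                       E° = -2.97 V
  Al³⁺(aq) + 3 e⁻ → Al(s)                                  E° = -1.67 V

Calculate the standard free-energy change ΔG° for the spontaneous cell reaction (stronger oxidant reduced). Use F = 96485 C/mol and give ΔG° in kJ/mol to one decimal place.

Al³⁺/Al (E° = -1.67 V) is the cathode; K⁺/K (E° = -2.97 V) is the anode, so E°cell = +1.30 V.
Balancing electrons gives n = 3 (lcm of 3 and 1).
ΔG° = −nFE° = −(3)(96485)(+1.30) = -376,292 J = -376.3 kJ/mol.

-376.3 kJ/mol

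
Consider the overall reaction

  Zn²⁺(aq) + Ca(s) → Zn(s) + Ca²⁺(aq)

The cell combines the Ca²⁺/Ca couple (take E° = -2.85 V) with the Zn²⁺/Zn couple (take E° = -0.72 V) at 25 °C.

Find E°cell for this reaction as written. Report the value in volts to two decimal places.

The Zn²⁺/Zn couple has the higher reduction potential, so it is the cathode; Ca²⁺/Ca is oxidised at the anode.
E°cell = E°(cathode) − E°(anode) = (-0.72) − (-2.85) = +2.13 V.

+2.13 V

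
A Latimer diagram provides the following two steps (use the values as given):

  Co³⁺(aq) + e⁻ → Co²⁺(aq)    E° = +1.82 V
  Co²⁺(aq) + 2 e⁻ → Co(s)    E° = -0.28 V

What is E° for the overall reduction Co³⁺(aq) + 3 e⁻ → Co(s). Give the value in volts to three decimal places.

+0.420 V

Standard free energies of sequential steps add: ΔG°₃ = ΔG°₁ + ΔG°₂, so n₃E°₃ = n₁E°₁ + n₂E°₂.
E°₃ = (1×+1.82 + 2×-0.28) / 3 = (+1.260) / 3 = +0.420 V.
E° values themselves are not directly additive — weighting by electron count is essential.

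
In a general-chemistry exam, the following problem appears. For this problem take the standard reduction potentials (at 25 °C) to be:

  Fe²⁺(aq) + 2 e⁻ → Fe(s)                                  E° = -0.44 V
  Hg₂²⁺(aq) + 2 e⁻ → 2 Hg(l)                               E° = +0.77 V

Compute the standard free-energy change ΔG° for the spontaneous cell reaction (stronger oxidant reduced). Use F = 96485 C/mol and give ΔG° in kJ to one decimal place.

Hg₂²⁺/Hg (E° = +0.77 V) is the cathode; Fe²⁺/Fe (E° = -0.44 V) is the anode, so E°cell = +1.21 V.
Balancing electrons gives n = 2 (lcm of 2 and 2).
ΔG° = −nFE° = −(2)(96485)(+1.21) = -233,494 J = -233.5 kJ.

-233.5 kJ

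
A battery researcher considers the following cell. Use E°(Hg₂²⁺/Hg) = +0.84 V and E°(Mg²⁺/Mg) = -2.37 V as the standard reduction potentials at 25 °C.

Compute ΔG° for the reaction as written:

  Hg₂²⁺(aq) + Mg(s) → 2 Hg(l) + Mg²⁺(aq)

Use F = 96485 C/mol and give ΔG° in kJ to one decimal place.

As written, Hg₂²⁺/Hg is reduced (cathode) and Mg²⁺/Mg is oxidised (anode), so E°cell = (+0.84) − (-2.37) = +3.21 V.
Balancing electrons gives n = 2.
ΔG° = −nFE° = −(2)(96485)(+3.21) = -619,434 J = -619.4 kJ.

-619.4 kJ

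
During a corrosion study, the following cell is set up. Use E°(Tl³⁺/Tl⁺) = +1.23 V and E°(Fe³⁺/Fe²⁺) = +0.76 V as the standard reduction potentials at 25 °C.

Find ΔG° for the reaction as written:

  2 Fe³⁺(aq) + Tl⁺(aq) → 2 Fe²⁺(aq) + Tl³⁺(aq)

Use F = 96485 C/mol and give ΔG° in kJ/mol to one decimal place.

As written, Fe³⁺/Fe²⁺ is reduced (cathode) and Tl³⁺/Tl⁺ is oxidised (anode), so E°cell = (+0.76) − (+1.23) = -0.47 V.
Balancing electrons gives n = 2.
ΔG° = −nFE° = −(2)(96485)(-0.47) = 90,696 J = +90.7 kJ/mol.

+90.7 kJ/mol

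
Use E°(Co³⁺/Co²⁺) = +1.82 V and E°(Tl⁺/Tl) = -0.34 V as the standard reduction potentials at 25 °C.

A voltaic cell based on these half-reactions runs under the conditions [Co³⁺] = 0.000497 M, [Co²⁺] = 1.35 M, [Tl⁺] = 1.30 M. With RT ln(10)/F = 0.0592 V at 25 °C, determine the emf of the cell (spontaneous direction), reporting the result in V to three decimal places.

+1.950 V

Co³⁺/Co²⁺ is the cathode (higher E°), Tl⁺/Tl the anode: E°cell = +1.82 − (-0.34) = +2.16 V, n = 1.
Overall: Co³⁺(aq) + Tl(s) → Co²⁺(aq) + Tl⁺(aq)
Q = [Co²⁺]·[Tl⁺] / ([Co³⁺]); log Q = 3.548.
E = E° − (0.0592/n) log Q = +2.16 − (0.0592/1)(3.548) = +1.950 V.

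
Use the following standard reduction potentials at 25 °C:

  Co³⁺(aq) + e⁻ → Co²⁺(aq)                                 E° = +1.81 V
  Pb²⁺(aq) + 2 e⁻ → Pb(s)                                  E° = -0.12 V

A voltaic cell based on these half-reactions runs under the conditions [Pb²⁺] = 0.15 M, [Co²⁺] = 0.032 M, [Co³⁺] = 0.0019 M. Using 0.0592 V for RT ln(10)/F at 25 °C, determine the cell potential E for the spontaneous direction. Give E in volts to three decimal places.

Co³⁺/Co²⁺ is the cathode (higher E°), Pb²⁺/Pb the anode: E°cell = +1.81 − (-0.12) = +1.93 V, n = 2.
Overall: 2 Co³⁺(aq) + Pb(s) → 2 Co²⁺(aq) + Pb²⁺(aq)
Q = [Co²⁺]^2·[Pb²⁺] / ([Co³⁺]^2); log Q = 1.629.
E = E° − (0.0592/n) log Q = +1.93 − (0.0592/2)(1.629) = +1.882 V.

+1.882 V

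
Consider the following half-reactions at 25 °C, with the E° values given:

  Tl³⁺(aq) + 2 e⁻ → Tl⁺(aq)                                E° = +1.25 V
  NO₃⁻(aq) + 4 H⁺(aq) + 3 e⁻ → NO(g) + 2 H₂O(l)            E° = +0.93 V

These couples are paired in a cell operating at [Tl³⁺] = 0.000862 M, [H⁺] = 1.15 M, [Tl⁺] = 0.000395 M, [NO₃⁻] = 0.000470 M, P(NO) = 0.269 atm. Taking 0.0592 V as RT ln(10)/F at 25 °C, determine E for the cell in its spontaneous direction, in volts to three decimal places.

+0.380 V

Tl³⁺/Tl⁺ is the cathode (higher E°), NO₃⁻/NO the anode: E°cell = +1.25 − (+0.93) = +0.32 V, n = 6.
Overall: 3 Tl³⁺(aq) + 2 NO(g) + 4 H₂O(l) → 3 Tl⁺(aq) + 2 NO₃⁻(aq) + 8 H⁺(aq)
Q = [Tl⁺]^3·[NO₃⁻]^2·[H⁺]^8 / ([Tl³⁺]^3·P(NO)^2); log Q = -6.046.
E = E° − (0.0592/n) log Q = +0.32 − (0.0592/6)(-6.046) = +0.380 V.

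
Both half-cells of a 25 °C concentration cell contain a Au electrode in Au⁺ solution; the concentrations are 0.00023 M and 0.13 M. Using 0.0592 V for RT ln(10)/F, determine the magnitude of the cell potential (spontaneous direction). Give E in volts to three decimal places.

+0.163 V

For a concentration cell E°cell = 0. The 0.13 M side is the cathode (reduction is favoured where [Au⁺] is higher).
With n = 1, E = −(0.0592/1) log([Au⁺]ₐₙ/[Au⁺]꜀ₐₜ) = −(0.0592/1) log(0.00023/0.13) = −(0.0592/1)(-2.752) = +0.163 V.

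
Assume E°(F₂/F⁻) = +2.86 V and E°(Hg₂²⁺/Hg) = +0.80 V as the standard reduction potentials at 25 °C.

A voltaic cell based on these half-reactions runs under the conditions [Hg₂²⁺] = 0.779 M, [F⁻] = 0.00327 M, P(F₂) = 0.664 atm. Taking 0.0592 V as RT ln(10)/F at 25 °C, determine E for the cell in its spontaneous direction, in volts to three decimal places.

F₂/F⁻ is the cathode (higher E°), Hg₂²⁺/Hg the anode: E°cell = +2.86 − (+0.80) = +2.06 V, n = 2.
Overall: F₂(g) + 2 Hg(l) → 2 F⁻(aq) + Hg₂²⁺(aq)
Q = [F⁻]^2·[Hg₂²⁺] / (P(F₂)); log Q = -4.902.
E = E° − (0.0592/n) log Q = +2.06 − (0.0592/2)(-4.902) = +2.205 V.

+2.205 V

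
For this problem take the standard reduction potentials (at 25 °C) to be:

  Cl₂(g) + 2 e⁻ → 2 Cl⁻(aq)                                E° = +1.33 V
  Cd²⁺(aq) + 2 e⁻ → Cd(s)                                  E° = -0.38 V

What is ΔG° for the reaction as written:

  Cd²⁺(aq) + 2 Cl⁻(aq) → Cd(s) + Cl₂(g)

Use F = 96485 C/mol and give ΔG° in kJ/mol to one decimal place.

+330.0 kJ/mol

As written, Cd²⁺/Cd is reduced (cathode) and Cl₂/Cl⁻ is oxidised (anode), so E°cell = (-0.38) − (+1.33) = -1.71 V.
Balancing electrons gives n = 2.
ΔG° = −nFE° = −(2)(96485)(-1.71) = 329,979 J = +330.0 kJ/mol.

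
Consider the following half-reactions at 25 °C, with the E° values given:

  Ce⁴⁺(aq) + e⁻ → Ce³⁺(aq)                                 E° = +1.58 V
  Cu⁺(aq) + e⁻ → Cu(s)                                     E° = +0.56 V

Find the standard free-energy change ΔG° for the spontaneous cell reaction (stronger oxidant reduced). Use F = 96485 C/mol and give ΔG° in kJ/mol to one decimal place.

Ce⁴⁺/Ce³⁺ (E° = +1.58 V) is the cathode; Cu⁺/Cu (E° = +0.56 V) is the anode, so E°cell = +1.02 V.
Balancing electrons gives n = 1 (lcm of 1 and 1).
ΔG° = −nFE° = −(1)(96485)(+1.02) = -98,415 J = -98.4 kJ/mol.

-98.4 kJ/mol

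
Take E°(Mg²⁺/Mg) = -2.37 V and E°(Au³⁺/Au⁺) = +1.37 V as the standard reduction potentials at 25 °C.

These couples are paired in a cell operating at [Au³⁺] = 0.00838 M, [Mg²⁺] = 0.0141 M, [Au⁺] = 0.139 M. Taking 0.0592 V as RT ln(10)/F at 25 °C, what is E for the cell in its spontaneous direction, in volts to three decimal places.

+3.759 V

Au³⁺/Au⁺ is the cathode (higher E°), Mg²⁺/Mg the anode: E°cell = +1.37 − (-2.37) = +3.74 V, n = 2.
Overall: Au³⁺(aq) + Mg(s) → Au⁺(aq) + Mg²⁺(aq)
Q = [Au⁺]·[Mg²⁺] / ([Au³⁺]); log Q = -0.631.
E = E° − (0.0592/n) log Q = +3.74 − (0.0592/2)(-0.631) = +3.759 V.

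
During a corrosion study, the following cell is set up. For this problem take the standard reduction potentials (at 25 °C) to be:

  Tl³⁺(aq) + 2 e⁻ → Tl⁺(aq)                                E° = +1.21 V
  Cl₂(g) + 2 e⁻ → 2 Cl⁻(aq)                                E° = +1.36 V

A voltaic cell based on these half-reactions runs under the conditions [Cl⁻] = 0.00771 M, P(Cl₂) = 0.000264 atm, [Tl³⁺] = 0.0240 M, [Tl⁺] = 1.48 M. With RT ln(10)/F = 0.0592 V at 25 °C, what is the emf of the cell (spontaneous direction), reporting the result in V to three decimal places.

+0.222 V

Cl₂/Cl⁻ is the cathode (higher E°), Tl³⁺/Tl⁺ the anode: E°cell = +1.36 − (+1.21) = +0.15 V, n = 2.
Overall: Cl₂(g) + Tl⁺(aq) → 2 Cl⁻(aq) + Tl³⁺(aq)
Q = [Cl⁻]^2·[Tl³⁺] / (P(Cl₂)·[Tl⁺]); log Q = -2.438.
E = E° − (0.0592/n) log Q = +0.15 − (0.0592/2)(-2.438) = +0.222 V.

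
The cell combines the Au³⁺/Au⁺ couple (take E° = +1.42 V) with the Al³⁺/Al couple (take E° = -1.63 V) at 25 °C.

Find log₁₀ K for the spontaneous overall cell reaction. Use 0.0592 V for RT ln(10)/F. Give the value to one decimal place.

Cathode: Au³⁺/Au⁺; anode: Al³⁺/Al. E°cell = +3.05 V, n = 6.
log K = nE°cell / 0.0592 = (6)(+3.05) / 0.0592 = 309.1.

309.1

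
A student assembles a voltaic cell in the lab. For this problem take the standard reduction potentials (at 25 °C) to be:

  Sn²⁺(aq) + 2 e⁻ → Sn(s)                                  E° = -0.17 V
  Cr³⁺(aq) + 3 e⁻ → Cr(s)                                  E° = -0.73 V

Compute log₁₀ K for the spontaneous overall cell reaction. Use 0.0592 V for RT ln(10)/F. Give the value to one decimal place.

Cathode: Sn²⁺/Sn; anode: Cr³⁺/Cr. E°cell = +0.56 V, n = 6.
log K = nE°cell / 0.0592 = (6)(+0.56) / 0.0592 = 56.8.

56.8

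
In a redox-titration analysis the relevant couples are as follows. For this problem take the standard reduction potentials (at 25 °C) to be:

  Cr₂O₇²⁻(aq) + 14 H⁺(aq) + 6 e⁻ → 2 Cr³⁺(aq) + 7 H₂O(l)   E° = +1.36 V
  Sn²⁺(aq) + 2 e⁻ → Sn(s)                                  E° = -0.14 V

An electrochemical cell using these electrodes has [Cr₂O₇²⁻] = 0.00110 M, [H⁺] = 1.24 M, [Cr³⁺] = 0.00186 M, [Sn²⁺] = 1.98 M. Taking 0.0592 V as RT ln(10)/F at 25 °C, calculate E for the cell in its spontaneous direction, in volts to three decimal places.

+1.529 V

Cr₂O₇²⁻/Cr³⁺ is the cathode (higher E°), Sn²⁺/Sn the anode: E°cell = +1.36 − (-0.14) = +1.50 V, n = 6.
Overall: Cr₂O₇²⁻(aq) + 14 H⁺(aq) + 3 Sn(s) → 2 Cr³⁺(aq) + 7 H₂O(l) + 3 Sn²⁺(aq)
Q = [Cr³⁺]^2·[Sn²⁺]^3 / ([Cr₂O₇²⁻]·[H⁺]^14); log Q = -2.920.
E = E° − (0.0592/n) log Q = +1.50 − (0.0592/6)(-2.920) = +1.529 V.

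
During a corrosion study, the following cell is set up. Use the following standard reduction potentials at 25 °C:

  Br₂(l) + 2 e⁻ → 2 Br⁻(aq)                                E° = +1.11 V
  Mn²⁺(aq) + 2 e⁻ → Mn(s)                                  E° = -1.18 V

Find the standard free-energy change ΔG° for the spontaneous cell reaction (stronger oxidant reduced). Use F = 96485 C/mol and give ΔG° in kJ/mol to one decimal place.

-441.9 kJ/mol

Br₂/Br⁻ (E° = +1.11 V) is the cathode; Mn²⁺/Mn (E° = -1.18 V) is the anode, so E°cell = +2.29 V.
Balancing electrons gives n = 2 (lcm of 2 and 2).
ΔG° = −nFE° = −(2)(96485)(+2.29) = -441,901 J = -441.9 kJ/mol.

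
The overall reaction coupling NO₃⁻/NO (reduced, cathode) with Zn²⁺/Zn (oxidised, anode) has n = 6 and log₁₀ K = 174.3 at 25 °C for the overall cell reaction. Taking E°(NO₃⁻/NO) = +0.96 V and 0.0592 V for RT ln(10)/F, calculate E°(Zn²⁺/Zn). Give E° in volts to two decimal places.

E°cell = (0.0592/n)·log K = (0.0592/6)(174.3) = +1.720 V.
Since NO₃⁻/NO is the cathode and Zn²⁺/Zn the anode, E°cell = E°(NO₃⁻/NO) − E°(Zn²⁺/Zn).
So E°(Zn²⁺/Zn) = E°(NO₃⁻/NO) − E°cell = (+0.96) − (+1.720) = -0.76 V.

-0.76 V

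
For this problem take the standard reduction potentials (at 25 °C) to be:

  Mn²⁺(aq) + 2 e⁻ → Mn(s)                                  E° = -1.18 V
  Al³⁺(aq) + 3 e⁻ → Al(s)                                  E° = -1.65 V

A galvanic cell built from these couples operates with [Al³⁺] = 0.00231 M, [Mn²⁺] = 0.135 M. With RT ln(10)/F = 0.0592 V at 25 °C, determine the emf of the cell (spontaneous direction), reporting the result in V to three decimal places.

Mn²⁺/Mn is the cathode (higher E°), Al³⁺/Al the anode: E°cell = -1.18 − (-1.65) = +0.47 V, n = 6.
Overall: 3 Mn²⁺(aq) + 2 Al(s) → 3 Mn(s) + 2 Al³⁺(aq)
Q = [Al³⁺]^2 / ([Mn²⁺]^3); log Q = -2.664.
E = E° − (0.0592/n) log Q = +0.47 − (0.0592/6)(-2.664) = +0.496 V.

+0.496 V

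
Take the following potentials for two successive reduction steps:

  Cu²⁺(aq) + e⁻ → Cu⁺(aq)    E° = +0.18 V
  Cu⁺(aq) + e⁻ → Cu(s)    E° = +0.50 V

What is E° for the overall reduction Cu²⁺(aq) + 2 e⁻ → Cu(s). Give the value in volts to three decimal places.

Adding the free-energy changes (−nFE°) of the two steps gives −n₃FE°₃ = −n₁FE°₁ − n₂FE°₂.
E°₃ = (1×+0.18 + 1×+0.50) / 2 = (+0.680) / 2 = +0.340 V.

+0.340 V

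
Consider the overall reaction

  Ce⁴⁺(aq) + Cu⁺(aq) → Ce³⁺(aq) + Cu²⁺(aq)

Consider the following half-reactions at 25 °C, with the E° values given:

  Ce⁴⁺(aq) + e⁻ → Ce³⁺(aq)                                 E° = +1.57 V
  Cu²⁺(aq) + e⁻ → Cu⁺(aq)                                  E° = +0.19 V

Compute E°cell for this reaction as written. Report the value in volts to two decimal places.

The Ce⁴⁺/Ce³⁺ couple has the higher reduction potential, so it is the cathode; Cu²⁺/Cu⁺ is oxidised at the anode.
E°cell = E°(cathode) − E°(anode) = (+1.57) − (+0.19) = +1.38 V.

+1.38 V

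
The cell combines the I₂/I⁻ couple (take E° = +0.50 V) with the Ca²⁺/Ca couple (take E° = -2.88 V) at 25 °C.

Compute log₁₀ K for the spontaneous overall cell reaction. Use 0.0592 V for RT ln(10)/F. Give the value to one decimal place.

114.2

Cathode: I₂/I⁻; anode: Ca²⁺/Ca. E°cell = +3.38 V, n = 2.
log K = nE°cell / 0.0592 = (2)(+3.38) / 0.0592 = 114.2.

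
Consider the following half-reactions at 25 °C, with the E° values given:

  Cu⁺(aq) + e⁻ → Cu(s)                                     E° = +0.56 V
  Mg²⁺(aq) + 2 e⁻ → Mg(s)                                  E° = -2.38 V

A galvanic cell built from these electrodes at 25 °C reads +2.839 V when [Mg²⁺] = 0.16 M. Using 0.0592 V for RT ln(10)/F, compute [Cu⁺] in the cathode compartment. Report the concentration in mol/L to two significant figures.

Cu⁺/Cu is the cathode, Mg²⁺/Mg the anode: E°cell = +2.94 V, n = 2.
Overall reaction: 2 Cu⁺(aq) + Mg(s) → 2 Cu(s) + Mg²⁺(aq); Q = [Mg²⁺]^1/[Cu⁺]^2.
From E = E° − (0.0592/n) log Q: log Q = (E° − E)·n/0.0592 = (+2.94 − (+2.839))·2/0.0592 = 3.4122.
So 2·log[Cu⁺] = 1·log(0.16) − log Q = -0.7959 − (3.4122) = -4.2081; log[Cu⁺] = -4.2081 / 2 = -2.1040; [Cu⁺] = 10^(-2.1040) ≈ 0.0079 M.

0.0079 M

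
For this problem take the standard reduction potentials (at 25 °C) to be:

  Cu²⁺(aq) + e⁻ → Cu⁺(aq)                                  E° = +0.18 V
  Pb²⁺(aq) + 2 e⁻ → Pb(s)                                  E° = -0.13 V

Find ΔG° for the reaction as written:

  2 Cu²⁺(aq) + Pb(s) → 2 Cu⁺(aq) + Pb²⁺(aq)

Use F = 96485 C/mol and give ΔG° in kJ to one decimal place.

-59.8 kJ

As written, Cu²⁺/Cu⁺ is reduced (cathode) and Pb²⁺/Pb is oxidised (anode), so E°cell = (+0.18) − (-0.13) = +0.31 V.
Balancing electrons gives n = 2.
ΔG° = −nFE° = −(2)(96485)(+0.31) = -59,821 J = -59.8 kJ.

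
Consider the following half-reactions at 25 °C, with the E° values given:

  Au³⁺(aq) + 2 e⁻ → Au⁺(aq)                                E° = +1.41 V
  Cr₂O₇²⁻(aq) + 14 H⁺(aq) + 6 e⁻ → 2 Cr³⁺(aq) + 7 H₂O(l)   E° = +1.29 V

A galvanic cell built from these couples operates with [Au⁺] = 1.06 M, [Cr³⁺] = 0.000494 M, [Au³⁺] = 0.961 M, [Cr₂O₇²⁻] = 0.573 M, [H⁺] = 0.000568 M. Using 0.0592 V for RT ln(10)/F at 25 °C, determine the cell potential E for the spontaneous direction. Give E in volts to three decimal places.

Au³⁺/Au⁺ is the cathode (higher E°), Cr₂O₇²⁻/Cr³⁺ the anode: E°cell = +1.41 − (+1.29) = +0.12 V, n = 6.
Overall: 3 Au³⁺(aq) + 2 Cr³⁺(aq) + 7 H₂O(l) → 3 Au⁺(aq) + Cr₂O₇²⁻(aq) + 14 H⁺(aq)
Q = [Au⁺]^3·[Cr₂O₇²⁻]·[H⁺]^14 / ([Au³⁺]^3·[Cr³⁺]^2); log Q = -38.941.
E = E° − (0.0592/n) log Q = +0.12 − (0.0592/6)(-38.941) = +0.504 V.

+0.504 V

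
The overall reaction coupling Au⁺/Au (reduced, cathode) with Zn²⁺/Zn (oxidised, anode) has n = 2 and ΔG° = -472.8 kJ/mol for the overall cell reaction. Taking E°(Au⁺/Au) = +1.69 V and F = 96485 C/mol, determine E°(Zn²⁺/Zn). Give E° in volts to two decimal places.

E°cell = −ΔG°/(nF) = −(-472.8×10³)/((2)(96485)) = +2.450 V.
Since Au⁺/Au is the cathode and Zn²⁺/Zn the anode, E°cell = E°(Au⁺/Au) − E°(Zn²⁺/Zn).
So E°(Zn²⁺/Zn) = E°(Au⁺/Au) − E°cell = (+1.69) − (+2.450) = -0.76 V.

-0.76 V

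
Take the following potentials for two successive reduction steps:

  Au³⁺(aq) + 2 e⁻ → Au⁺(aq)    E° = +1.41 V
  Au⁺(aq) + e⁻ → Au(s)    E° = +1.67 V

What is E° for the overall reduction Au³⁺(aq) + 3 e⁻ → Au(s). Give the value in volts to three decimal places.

+1.497 V

Standard free energies of sequential steps add: ΔG°₃ = ΔG°₁ + ΔG°₂, so n₃E°₃ = n₁E°₁ + n₂E°₂.
E°₃ = (2×+1.41 + 1×+1.67) / 3 = (+4.490) / 3 = +1.497 V.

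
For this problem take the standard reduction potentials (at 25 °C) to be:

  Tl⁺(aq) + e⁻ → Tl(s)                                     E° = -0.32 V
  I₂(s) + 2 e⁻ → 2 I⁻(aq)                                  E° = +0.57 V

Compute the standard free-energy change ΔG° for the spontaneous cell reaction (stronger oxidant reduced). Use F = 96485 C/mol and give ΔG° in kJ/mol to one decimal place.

I₂/I⁻ (E° = +0.57 V) is the cathode; Tl⁺/Tl (E° = -0.32 V) is the anode, so E°cell = +0.89 V.
Balancing electrons gives n = 2 (lcm of 2 and 1).
ΔG° = −nFE° = −(2)(96485)(+0.89) = -171,743 J = -171.7 kJ/mol.

-171.7 kJ/mol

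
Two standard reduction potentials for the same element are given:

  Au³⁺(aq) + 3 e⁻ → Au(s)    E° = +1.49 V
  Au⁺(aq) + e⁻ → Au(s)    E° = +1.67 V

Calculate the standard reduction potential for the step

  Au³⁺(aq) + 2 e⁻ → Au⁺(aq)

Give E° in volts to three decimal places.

+1.400 V

Sequential free energies add, so n₃E°₃ = n₁E°₁ + n₂E°₂.
With n₃ = 3, and the known step contributing 1×(+1.67) V, the unknown satisfies 2·E° = 3×(+1.49) − 1×(+1.67) = +2.800.
E° = +2.800 / 2 = +1.400 V.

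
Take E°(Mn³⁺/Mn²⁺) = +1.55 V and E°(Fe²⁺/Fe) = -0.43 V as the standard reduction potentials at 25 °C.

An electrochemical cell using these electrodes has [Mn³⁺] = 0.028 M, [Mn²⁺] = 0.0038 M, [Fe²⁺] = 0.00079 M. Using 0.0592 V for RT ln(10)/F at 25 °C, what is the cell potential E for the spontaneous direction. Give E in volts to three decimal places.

+2.123 V

Mn³⁺/Mn²⁺ is the cathode (higher E°), Fe²⁺/Fe the anode: E°cell = +1.55 − (-0.43) = +1.98 V, n = 2.
Overall: 2 Mn³⁺(aq) + Fe(s) → 2 Mn²⁺(aq) + Fe²⁺(aq)
Q = [Mn²⁺]^2·[Fe²⁺] / ([Mn³⁺]^2); log Q = -4.837.
E = E° − (0.0592/n) log Q = +1.98 − (0.0592/2)(-4.837) = +2.123 V.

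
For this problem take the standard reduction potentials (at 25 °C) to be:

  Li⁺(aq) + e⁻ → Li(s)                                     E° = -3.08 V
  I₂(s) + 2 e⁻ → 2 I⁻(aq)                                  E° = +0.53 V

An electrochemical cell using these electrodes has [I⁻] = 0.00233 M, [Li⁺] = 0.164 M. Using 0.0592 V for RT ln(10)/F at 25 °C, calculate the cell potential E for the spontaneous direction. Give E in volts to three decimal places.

I₂/I⁻ is the cathode (higher E°), Li⁺/Li the anode: E°cell = +0.53 − (-3.08) = +3.61 V, n = 2.
Overall: I₂(s) + 2 Li(s) → 2 I⁻(aq) + 2 Li⁺(aq)
Q = [I⁻]^2·[Li⁺]^2; log Q = -6.836.
E = E° − (0.0592/n) log Q = +3.61 − (0.0592/2)(-6.836) = +3.812 V.

+3.812 V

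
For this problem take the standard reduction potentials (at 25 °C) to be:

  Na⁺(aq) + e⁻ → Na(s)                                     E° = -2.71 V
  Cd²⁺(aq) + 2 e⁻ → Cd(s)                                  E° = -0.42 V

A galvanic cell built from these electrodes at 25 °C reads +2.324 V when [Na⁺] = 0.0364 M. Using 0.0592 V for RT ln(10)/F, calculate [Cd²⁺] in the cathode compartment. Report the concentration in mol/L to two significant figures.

0.019 M

Cd²⁺/Cd is the cathode, Na⁺/Na the anode: E°cell = +2.29 V, n = 2.
Overall reaction: Cd²⁺(aq) + 2 Na(s) → Cd(s) + 2 Na⁺(aq); Q = [Na⁺]^2/[Cd²⁺]^1.
From E = E° − (0.0592/n) log Q: log Q = (E° − E)·n/0.0592 = (+2.29 − (+2.324))·2/0.0592 = -1.1486.
So 1·log[Cd²⁺] = 2·log(0.0364) − log Q = -2.8778 − (-1.1486) = -1.7292; [Cd²⁺] = 10^(-1.7292) ≈ 0.019 M.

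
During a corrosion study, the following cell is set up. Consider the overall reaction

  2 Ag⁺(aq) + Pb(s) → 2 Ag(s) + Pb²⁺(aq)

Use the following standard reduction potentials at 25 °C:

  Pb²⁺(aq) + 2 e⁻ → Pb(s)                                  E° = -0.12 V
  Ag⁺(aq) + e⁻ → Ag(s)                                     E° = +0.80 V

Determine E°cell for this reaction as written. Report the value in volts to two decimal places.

The Ag⁺/Ag couple has the higher reduction potential, so it is the cathode; Pb²⁺/Pb is oxidised at the anode.
E°cell = E°(cathode) − E°(anode) = (+0.80) − (-0.12) = +0.92 V.

+0.92 V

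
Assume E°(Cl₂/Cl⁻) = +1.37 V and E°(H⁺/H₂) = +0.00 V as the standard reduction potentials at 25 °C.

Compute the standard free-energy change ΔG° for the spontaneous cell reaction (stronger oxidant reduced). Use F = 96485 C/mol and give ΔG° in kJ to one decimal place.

-264.4 kJ

Cl₂/Cl⁻ (E° = +1.37 V) is the cathode; H⁺/H₂ (E° = +0.00 V) is the anode, so E°cell = +1.37 V.
Balancing electrons gives n = 2 (lcm of 2 and 2).
ΔG° = −nFE° = −(2)(96485)(+1.37) = -264,369 J = -264.4 kJ.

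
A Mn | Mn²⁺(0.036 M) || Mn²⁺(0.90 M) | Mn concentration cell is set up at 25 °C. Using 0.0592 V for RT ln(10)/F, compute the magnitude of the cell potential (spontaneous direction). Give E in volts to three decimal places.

+0.041 V

For a concentration cell E°cell = 0. The 0.90 M side is the cathode (reduction is favoured where [Mn²⁺] is higher).
With n = 2, E = −(0.0592/2) log([Mn²⁺]ₐₙ/[Mn²⁺]꜀ₐₜ) = −(0.0592/2) log(0.036/0.9) = −(0.0592/2)(-1.398) = +0.041 V.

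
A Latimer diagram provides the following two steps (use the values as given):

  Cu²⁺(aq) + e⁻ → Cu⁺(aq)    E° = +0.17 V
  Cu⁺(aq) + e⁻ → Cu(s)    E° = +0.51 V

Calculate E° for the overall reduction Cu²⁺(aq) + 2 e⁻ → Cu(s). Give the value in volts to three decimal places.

+0.340 V

Since ΔG° = −nFE° is additive over sequential reductions, n₃E°₃ = n₁E°₁ + n₂E°₂.
E°₃ = (1×+0.17 + 1×+0.51) / 2 = (+0.680) / 2 = +0.340 V.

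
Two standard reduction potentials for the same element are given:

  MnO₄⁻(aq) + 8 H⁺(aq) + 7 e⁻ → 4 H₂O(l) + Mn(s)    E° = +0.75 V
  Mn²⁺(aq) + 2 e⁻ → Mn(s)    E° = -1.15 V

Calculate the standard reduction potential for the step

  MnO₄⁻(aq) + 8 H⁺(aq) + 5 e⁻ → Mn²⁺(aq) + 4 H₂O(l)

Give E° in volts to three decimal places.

Sequential free energies add, so n₃E°₃ = n₁E°₁ + n₂E°₂.
With n₃ = 7, and the known step contributing 2×(-1.15) V, the unknown satisfies 5·E° = 7×(+0.75) − 2×(-1.15) = +7.550.
E° = +7.550 / 5 = +1.510 V.

+1.510 V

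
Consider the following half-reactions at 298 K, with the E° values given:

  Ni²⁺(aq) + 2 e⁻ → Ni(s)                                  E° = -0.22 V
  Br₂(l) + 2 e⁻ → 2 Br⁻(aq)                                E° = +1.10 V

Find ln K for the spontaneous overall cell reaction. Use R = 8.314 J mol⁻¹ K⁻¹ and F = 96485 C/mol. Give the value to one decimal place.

Cathode: Br₂/Br⁻; anode: Ni²⁺/Ni. E°cell = (+1.10) − (-0.22) = +1.32 V, with n = 2.
ΔG° = −nFE° = −RT ln K, so ln K = nFE°/(RT) = (2)(96485)(+1.32) / ((8.314)(298)) = 102.810.

102.8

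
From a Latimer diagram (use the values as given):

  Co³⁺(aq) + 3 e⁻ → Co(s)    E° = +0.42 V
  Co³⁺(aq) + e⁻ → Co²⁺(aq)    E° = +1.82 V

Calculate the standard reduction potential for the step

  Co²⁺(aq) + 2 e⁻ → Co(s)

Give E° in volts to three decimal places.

-0.280 V

Sequential free energies add, so n₃E°₃ = n₁E°₁ + n₂E°₂.
With n₃ = 3, and the known step contributing 1×(+1.82) V, the unknown satisfies 2·E° = 3×(+0.42) − 1×(+1.82) = -0.560.
E° = -0.560 / 2 = -0.280 V.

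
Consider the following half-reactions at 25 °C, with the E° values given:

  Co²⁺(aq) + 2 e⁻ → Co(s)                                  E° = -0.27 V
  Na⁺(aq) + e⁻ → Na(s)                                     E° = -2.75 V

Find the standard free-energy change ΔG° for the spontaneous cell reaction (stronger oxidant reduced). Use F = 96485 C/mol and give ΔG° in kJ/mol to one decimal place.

Co²⁺/Co (E° = -0.27 V) is the cathode; Na⁺/Na (E° = -2.75 V) is the anode, so E°cell = +2.48 V.
Balancing electrons gives n = 2 (lcm of 2 and 1).
ΔG° = −nFE° = −(2)(96485)(+2.48) = -478,566 J = -478.6 kJ/mol.

-478.6 kJ/mol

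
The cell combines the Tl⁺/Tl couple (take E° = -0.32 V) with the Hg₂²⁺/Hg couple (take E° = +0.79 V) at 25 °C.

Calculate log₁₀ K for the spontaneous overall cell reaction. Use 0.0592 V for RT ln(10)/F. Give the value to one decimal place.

Cathode: Hg₂²⁺/Hg; anode: Tl⁺/Tl. E°cell = +1.11 V, n = 2.
log K = nE°cell / 0.0592 = (2)(+1.11) / 0.0592 = 37.5.

37.5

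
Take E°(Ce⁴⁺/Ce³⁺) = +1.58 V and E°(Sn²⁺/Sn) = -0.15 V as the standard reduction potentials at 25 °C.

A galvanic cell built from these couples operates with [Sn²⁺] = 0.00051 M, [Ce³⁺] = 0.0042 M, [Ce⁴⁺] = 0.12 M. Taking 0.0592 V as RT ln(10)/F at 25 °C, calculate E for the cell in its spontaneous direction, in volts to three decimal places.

Ce⁴⁺/Ce³⁺ is the cathode (higher E°), Sn²⁺/Sn the anode: E°cell = +1.58 − (-0.15) = +1.73 V, n = 2.
Overall: 2 Ce⁴⁺(aq) + Sn(s) → 2 Ce³⁺(aq) + Sn²⁺(aq)
Q = [Ce³⁺]^2·[Sn²⁺] / ([Ce⁴⁺]^2); log Q = -6.204.
E = E° − (0.0592/n) log Q = +1.73 − (0.0592/2)(-6.204) = +1.914 V.

+1.914 V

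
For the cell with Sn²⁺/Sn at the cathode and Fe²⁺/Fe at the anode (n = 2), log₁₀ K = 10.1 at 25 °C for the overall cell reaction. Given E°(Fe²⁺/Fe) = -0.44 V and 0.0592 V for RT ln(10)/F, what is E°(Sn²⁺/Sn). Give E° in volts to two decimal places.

-0.14 V

E°cell = (0.0592/n)·log K = (0.0592/2)(10.1) = +0.299 V.
Since Sn²⁺/Sn is the cathode and Fe²⁺/Fe the anode, E°cell = E°(Sn²⁺/Sn) − E°(Fe²⁺/Fe).
So E°(Sn²⁺/Sn) = E°cell + E°(Fe²⁺/Fe) = +0.299 + (-0.44) = -0.14 V.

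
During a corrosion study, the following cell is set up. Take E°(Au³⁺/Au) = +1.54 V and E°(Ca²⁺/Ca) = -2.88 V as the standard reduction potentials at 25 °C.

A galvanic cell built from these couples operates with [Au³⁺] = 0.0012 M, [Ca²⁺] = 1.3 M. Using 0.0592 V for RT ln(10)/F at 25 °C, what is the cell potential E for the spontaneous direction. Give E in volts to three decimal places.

Au³⁺/Au is the cathode (higher E°), Ca²⁺/Ca the anode: E°cell = +1.54 − (-2.88) = +4.42 V, n = 6.
Overall: 2 Au³⁺(aq) + 3 Ca(s) → 2 Au(s) + 3 Ca²⁺(aq)
Q = [Ca²⁺]^3 / ([Au³⁺]^2); log Q = 6.183.
E = E° − (0.0592/n) log Q = +4.42 − (0.0592/6)(6.183) = +4.359 V.

+4.359 V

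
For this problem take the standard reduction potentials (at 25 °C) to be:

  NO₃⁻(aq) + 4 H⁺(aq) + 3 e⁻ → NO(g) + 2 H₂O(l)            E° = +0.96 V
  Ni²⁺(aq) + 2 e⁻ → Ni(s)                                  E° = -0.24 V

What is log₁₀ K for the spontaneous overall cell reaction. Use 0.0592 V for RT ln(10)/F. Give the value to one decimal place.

121.6

Cathode: NO₃⁻/NO; anode: Ni²⁺/Ni. E°cell = +1.20 V, n = 6.
log K = nE°cell / 0.0592 = (6)(+1.20) / 0.0592 = 121.6.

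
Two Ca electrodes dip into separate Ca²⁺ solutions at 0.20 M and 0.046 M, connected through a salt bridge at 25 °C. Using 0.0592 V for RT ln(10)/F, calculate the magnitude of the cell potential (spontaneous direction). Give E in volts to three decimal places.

For a concentration cell E°cell = 0. The 0.20 M side is the cathode (reduction is favoured where [Ca²⁺] is higher).
With n = 2, E = −(0.0592/2) log([Ca²⁺]ₐₙ/[Ca²⁺]꜀ₐₜ) = −(0.0592/2) log(0.046/0.2) = −(0.0592/2)(-0.638) = +0.019 V.

+0.019 V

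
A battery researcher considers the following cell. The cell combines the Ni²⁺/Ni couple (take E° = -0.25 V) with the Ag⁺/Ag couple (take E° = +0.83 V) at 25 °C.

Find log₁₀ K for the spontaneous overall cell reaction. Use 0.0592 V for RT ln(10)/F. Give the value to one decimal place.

36.5

Cathode: Ag⁺/Ag; anode: Ni²⁺/Ni. E°cell = +1.08 V, n = 2.
log K = nE°cell / 0.0592 = (2)(+1.08) / 0.0592 = 36.5.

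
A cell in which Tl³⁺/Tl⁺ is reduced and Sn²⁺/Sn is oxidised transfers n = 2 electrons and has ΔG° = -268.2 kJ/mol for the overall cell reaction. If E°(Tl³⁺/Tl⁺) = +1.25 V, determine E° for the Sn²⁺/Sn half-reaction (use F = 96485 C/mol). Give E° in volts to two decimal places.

E°cell = −ΔG°/(nF) = −(-268.2×10³)/((2)(96485)) = +1.390 V.
Since Tl³⁺/Tl⁺ is the cathode and Sn²⁺/Sn the anode, E°cell = E°(Tl³⁺/Tl⁺) − E°(Sn²⁺/Sn).
So E°(Sn²⁺/Sn) = E°(Tl³⁺/Tl⁺) − E°cell = (+1.25) − (+1.390) = -0.14 V.

-0.14 V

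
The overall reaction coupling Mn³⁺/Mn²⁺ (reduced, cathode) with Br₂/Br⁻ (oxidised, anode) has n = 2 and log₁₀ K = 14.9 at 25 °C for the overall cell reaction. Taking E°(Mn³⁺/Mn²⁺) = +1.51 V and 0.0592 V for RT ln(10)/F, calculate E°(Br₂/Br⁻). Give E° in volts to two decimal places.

E°cell = (0.0592/n)·log K = (0.0592/2)(14.9) = +0.441 V.
Since Mn³⁺/Mn²⁺ is the cathode and Br₂/Br⁻ the anode, E°cell = E°(Mn³⁺/Mn²⁺) − E°(Br₂/Br⁻).
So E°(Br₂/Br⁻) = E°(Mn³⁺/Mn²⁺) − E°cell = (+1.51) − (+0.441) = +1.07 V.

+1.07 V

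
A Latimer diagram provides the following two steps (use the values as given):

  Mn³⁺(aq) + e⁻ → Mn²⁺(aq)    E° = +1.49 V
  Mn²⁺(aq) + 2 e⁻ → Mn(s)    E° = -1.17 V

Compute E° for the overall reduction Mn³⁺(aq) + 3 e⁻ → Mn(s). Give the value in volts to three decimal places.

-0.283 V

Since ΔG° = −nFE° is additive over sequential reductions, n₃E°₃ = n₁E°₁ + n₂E°₂.
E°₃ = (1×+1.49 + 2×-1.17) / 3 = (-0.850) / 3 = -0.283 V.
Simply averaging or adding the two E° values would be wrong; the electron-weighted sum is required.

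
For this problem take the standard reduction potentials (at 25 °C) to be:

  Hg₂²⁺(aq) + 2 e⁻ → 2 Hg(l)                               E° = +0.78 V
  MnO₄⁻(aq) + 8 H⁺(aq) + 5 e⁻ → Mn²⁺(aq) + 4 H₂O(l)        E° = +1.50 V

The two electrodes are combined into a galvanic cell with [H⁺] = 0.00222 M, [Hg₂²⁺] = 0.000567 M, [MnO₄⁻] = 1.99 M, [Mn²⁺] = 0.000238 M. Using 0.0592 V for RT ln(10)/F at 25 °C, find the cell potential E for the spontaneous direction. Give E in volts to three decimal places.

MnO₄⁻/Mn²⁺ is the cathode (higher E°), Hg₂²⁺/Hg the anode: E°cell = +1.50 − (+0.78) = +0.72 V, n = 10.
Overall: 2 MnO₄⁻(aq) + 16 H⁺(aq) + 10 Hg(l) → 2 Mn²⁺(aq) + 8 H₂O(l) + 5 Hg₂²⁺(aq)
Q = [Mn²⁺]^2·[Hg₂²⁺]^5 / ([MnO₄⁻]^2·[H⁺]^16); log Q = 18.382.
E = E° − (0.0592/n) log Q = +0.72 − (0.0592/10)(18.382) = +0.611 V.

+0.611 V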